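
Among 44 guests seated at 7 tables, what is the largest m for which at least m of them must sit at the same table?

7

The 44 guests fall into 7 tables.
If each of the 7 tables held at most 6, the total would be at most 7 × 6 = 42 < 44, a contradiction.
So at least one holds ⌈44/7⌉ = 7.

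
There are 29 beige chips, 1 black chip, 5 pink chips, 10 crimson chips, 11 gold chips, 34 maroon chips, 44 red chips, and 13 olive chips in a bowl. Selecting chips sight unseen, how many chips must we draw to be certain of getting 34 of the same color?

136

In the worst case we take at most 33 of each color, but all 29 beige, all 1 black, all 5 pink, all 10 crimson, all 11 gold, and all 13 olive (fewer than 33), giving 29 + 1 + 5 + 10 + 11 + 33 + 33 + 13 = 135.
One more chip then forces some color to 34, so 135 + 1 = 136.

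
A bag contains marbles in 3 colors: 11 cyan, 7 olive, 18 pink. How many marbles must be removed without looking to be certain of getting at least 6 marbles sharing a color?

16

Treat the 3 colors as pigeonholes.
The worst case takes 5 marbles of each color without reaching 6 of any: 3 × 5 = 15.
The next marble must bring some color to 6, so 15 + 1 = 16.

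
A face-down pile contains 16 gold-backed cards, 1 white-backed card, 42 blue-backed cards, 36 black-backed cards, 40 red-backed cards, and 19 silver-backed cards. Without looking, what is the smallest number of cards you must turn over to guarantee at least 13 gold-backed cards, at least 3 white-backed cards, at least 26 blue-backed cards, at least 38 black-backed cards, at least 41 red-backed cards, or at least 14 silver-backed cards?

128

The worst case stops just short of every target: 12 gold-backed, all 1 white-backed, 25 blue-backed, all 36 black-backed, 40 red-backed, 13 silver-backed — 12 + 1 + 25 + 36 + 40 + 13 = 127 cards.
One more card must push some back color to its target, so 127 + 1 = 128.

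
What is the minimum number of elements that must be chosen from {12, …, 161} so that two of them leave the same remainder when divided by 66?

67

Group the integers by remainder mod 66; there are 66 residue classes, each nonempty in this range.
Choosing one from each class (66 integers) avoids any shared remainder.
One more choice must repeat a class, so two differ by a multiple of 66. Hence 66 + 1 = 67.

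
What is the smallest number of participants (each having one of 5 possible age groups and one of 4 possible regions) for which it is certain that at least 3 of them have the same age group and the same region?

There are 5 × 4 = 20 (age group, region) combinations acting as pigeonholes.
With 20 × 2 = 40 participants we could place exactly 2 in each, with no (age group, region) pair reaching 3.
One more forces some (age group, region) pair to hold 3, so 40 + 1 = 41.

41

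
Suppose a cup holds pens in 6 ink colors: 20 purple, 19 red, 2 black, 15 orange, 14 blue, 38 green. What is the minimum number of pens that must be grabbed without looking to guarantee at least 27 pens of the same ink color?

97

Treat the 6 ink colors as pigeonholes.
In the worst case we take at most 26 of each ink color, but all 20 purple, all 19 red, all 2 black, all 15 orange, and all 14 blue (fewer than 26), giving 20 + 19 + 2 + 15 + 14 + 26 = 96.
One more pen then forces some ink color to 27, so 96 + 1 = 97.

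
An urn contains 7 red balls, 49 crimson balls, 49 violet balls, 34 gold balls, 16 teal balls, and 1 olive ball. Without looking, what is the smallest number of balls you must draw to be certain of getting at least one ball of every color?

The hardest color to obtain is olive: we could draw every other ball first — 156 − 1 = 155 balls — without a single olive one.
The next draw must be olive, so 155 + 1 = 156.

156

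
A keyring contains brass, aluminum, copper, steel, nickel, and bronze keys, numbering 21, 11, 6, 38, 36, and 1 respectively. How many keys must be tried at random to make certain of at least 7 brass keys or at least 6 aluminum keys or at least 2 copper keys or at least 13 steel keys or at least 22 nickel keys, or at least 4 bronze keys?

Each of the 6 types has its own threshold; avoid all of them simultaneously.
The worst case stops just short of every target: 6 brass, 5 aluminum, 1 copper, 12 steel, 21 nickel, all 1 bronze — 6 + 5 + 1 + 12 + 21 + 1 = 46 keys.
One more key must push some type to its target, so 46 + 1 = 47.

47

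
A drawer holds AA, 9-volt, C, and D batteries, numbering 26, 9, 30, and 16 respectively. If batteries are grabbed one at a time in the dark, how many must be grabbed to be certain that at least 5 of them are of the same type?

17

Treat the 4 types as pigeonholes.
The worst case takes 4 batteries of each type without reaching 5 of any: 4 × 4 = 16.
The next battery must bring some type to 5, so 16 + 1 = 17.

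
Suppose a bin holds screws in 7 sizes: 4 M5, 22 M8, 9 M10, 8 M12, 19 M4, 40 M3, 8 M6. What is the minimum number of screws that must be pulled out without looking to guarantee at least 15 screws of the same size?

72

Treat the 7 sizes as pigeonholes.
In the worst case we take at most 14 of each size, but all 4 M5, all 9 M10, all 8 M12, and all 8 M6 (fewer than 14), giving 4 + 14 + 9 + 8 + 14 + 14 + 8 = 71.
One more screw then forces some size to 15, so 71 + 1 = 72.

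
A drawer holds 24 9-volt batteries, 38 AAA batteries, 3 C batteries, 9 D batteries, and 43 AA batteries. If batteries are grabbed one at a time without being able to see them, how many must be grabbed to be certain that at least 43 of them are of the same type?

117

In the worst case we take at most 42 of each type, but all 24 9-volt, all 38 AAA, all 3 C, and all 9 D (fewer than 42), giving 24 + 38 + 3 + 9 + 42 = 116.
One more battery then forces some type to 43, so 116 + 1 = 117.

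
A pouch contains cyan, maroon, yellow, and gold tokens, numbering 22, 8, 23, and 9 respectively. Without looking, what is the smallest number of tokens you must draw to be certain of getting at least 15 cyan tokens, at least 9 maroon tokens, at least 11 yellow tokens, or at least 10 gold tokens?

Each of the 4 colors has its own threshold; avoid all of them simultaneously.
The worst case stops just short of every target: 14 cyan, 8 maroon, 10 yellow, 9 gold — 14 + 8 + 10 + 9 = 41 tokens.
One more token must push some color to its target, so 41 + 1 = 42.

42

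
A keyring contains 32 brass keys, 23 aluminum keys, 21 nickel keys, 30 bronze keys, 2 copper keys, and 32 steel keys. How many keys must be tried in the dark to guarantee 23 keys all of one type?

112

In the worst case we take at most 22 of each type, but all 21 nickel and all 2 copper (fewer than 22), giving 22 + 22 + 21 + 22 + 2 + 22 = 111.
One more key then forces some type to 23, so 111 + 1 = 112.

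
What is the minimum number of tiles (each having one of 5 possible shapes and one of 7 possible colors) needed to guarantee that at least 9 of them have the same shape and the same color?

There are 5 × 7 = 35 (shape, color) combinations acting as pigeonholes.
With 35 × 8 = 280 tiles we could place exactly 8 in each, with no (shape, color) pair reaching 9.
One more forces some (shape, color) pair to hold 9, so 280 + 1 = 281.

281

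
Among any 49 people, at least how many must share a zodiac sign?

The 49 people fall into 12 zodiac signs.
If each of the 12 zodiac signs held at most 4, the total would be at most 12 × 4 = 48 < 49, a contradiction.
So at least one holds ⌈49/12⌉ = 5.

5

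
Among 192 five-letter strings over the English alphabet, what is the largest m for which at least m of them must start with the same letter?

If each of the 26 possible first letters held at most 7, the total would be at most 26 × 7 = 182 < 192, a contradiction.
So at least one holds ⌈192/26⌉ = 8.

8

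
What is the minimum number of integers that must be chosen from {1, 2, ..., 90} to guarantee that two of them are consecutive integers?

46

Partition {1, …, 90} into 45 pairs: {1,2}, {3,4}, …, {89,90}.
Choosing 45 integers — say the 45 even numbers 2, 4, …, 90 — takes one from each pair and avoids the property.
Choosing 46 forces two into the same pair by pigeonhole, and those are consecutive. So 46.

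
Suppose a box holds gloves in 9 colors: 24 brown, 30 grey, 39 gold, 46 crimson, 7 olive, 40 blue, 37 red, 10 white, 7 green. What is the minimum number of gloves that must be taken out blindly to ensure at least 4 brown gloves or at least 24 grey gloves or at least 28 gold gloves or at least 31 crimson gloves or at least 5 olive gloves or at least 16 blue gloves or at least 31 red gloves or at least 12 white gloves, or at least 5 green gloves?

147

Each of the 9 colors has its own threshold; avoid all of them simultaneously.
The worst case stops just short of every target: 3 brown, 23 grey, 27 gold, 30 crimson, 4 olive, 15 blue, 30 red, all 10 white, 4 green — 3 + 23 + 27 + 30 + 4 + 15 + 30 + 10 + 4 = 146 gloves.
One more glove must push some color to its target, so 146 + 1 = 147.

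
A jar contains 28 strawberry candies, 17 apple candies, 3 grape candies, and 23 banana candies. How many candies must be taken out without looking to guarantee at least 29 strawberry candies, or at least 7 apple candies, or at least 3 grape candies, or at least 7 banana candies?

43

The worst case stops just short of every target: 28 strawberry, 6 apple, 2 grape, 6 banana — 28 + 6 + 2 + 6 = 42 candies.
One more candy must push some flavor to its target, so 42 + 1 = 43.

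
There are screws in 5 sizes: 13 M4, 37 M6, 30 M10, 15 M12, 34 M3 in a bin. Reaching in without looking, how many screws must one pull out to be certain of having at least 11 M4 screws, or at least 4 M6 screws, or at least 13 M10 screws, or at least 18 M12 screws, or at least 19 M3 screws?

Each of the 5 sizes has its own threshold; avoid all of them simultaneously.
The worst case stops just short of every target: 10 M4, 3 M6, 12 M10, all 15 M12, 18 M3 — 10 + 3 + 12 + 15 + 18 = 58 screws.
One more screw must push some size to its target, so 58 + 1 = 59.

59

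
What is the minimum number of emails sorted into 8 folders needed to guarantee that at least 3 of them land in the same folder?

There are 8 folders acting as pigeonholes.
With 8 × 2 = 16 emails we could place exactly 2 in each, with no class reaching 3.
One more forces some class to hold 3, so 16 + 1 = 17.

17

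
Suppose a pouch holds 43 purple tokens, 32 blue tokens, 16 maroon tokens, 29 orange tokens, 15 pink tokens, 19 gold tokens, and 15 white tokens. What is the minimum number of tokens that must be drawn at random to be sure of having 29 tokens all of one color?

150

In the worst case we take at most 28 of each color, but all 16 maroon, all 15 pink, all 19 gold, and all 15 white (fewer than 28), giving 28 + 28 + 16 + 28 + 15 + 19 + 15 = 149.
One more token then forces some color to 29, so 149 + 1 = 150.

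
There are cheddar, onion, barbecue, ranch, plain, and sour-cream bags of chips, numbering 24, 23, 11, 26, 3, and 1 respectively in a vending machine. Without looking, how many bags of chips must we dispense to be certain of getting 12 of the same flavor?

49

Treat the 6 flavors as pigeonholes.
In the worst case we take at most 11 of each flavor, but all 3 plain and all 1 sour-cream (fewer than 11), giving 11 + 11 + 11 + 11 + 3 + 1 = 48.
One more bag of chips then forces some flavor to 12, so 48 + 1 = 49.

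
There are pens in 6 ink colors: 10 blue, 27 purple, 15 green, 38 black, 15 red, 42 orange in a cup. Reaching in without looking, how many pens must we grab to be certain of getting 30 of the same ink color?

In the worst case we take at most 29 of each ink color, but all 10 blue, all 27 purple, all 15 green, and all 15 red (fewer than 29), giving 10 + 27 + 15 + 29 + 15 + 29 = 125.
One more pen then forces some ink color to 30, so 125 + 1 = 126.

126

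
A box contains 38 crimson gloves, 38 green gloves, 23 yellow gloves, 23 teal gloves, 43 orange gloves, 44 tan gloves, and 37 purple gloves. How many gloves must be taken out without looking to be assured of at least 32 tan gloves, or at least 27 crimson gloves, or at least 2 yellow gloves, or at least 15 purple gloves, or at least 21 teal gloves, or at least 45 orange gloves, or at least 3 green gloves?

Each of the 7 colors has its own threshold; avoid all of them simultaneously.
The worst case stops just short of every target: 26 crimson, 2 green, 1 yellow, 20 teal, all 43 orange, 31 tan, 14 purple — 26 + 2 + 1 + 20 + 43 + 31 + 14 = 137 gloves.
One more glove must push some color to its target, so 137 + 1 = 138.

138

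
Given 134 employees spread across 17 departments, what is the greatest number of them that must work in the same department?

If each of the 17 departments held at most 7, the total would be at most 17 × 7 = 119 < 134, a contradiction.
So at least one holds ⌈134/17⌉ = 8.

8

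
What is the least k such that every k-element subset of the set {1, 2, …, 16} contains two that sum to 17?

Partition {1, …, 16} into 8 pairs: {1,16}, {2,15}, …, {8,9}.
Choosing 8 integers — say the integers 1 through 8 — takes one from each pair and avoids the property.
Choosing 9 forces two into the same pair by pigeonhole, and those sum to 17. So 9.

9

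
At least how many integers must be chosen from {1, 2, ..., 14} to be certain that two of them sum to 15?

Partition {1, …, 14} into 7 pairs: {1,14}, {2,13}, …, {7,8}.
Choosing 7 integers — say the integers 1 through 7 — takes one from each pair and avoids the property.
Choosing 8 forces two into the same pair by pigeonhole, and those sum to 15. So 8.

8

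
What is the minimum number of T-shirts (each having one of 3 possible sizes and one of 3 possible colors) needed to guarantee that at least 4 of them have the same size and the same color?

There are 3 × 3 = 9 (size, color) combinations acting as pigeonholes.
With 9 × 3 = 27 T-shirts we could place exactly 3 in each, with no (size, color) pair reaching 4.
One more forces some (size, color) pair to hold 4, so 27 + 1 = 28.

28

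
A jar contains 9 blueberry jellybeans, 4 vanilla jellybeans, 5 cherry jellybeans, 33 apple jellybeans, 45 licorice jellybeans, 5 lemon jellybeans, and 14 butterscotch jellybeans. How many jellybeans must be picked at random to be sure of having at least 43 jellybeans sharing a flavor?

In the worst case we take at most 42 of each flavor, but all 9 blueberry, all 4 vanilla, all 5 cherry, all 33 apple, all 5 lemon, and all 14 butterscotch (fewer than 42), giving 9 + 4 + 5 + 33 + 42 + 5 + 14 = 112.
One more jellybean then forces some flavor to 43, so 112 + 1 = 113.

113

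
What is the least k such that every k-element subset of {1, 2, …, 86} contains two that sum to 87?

44

Partition {1, …, 86} into 43 pairs: {1,86}, {2,85}, …, {43,44}.
Choosing 43 integers — say the integers 1 through 43 — takes one from each pair and avoids the property.
Choosing 44 forces two into the same pair by pigeonhole, and those sum to 87. So 44.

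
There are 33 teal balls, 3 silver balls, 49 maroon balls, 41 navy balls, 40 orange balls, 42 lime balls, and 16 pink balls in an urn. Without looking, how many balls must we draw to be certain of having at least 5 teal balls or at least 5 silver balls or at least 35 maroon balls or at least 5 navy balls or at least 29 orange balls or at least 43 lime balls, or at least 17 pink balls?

The worst case stops just short of every target: 4 teal, all 3 silver, 34 maroon, 4 navy, 28 orange, 42 lime, 16 pink — 4 + 3 + 34 + 4 + 28 + 42 + 16 = 131 balls.
One more ball must push some color to its target, so 131 + 1 = 132.

132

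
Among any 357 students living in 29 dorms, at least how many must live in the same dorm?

13

If each of the 29 dorms held at most 12, the total would be at most 29 × 12 = 348 < 357, a contradiction.
So at least one holds ⌈357/29⌉ = 13.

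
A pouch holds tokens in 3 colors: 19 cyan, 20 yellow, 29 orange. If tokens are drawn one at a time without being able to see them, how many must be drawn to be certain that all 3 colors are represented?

The hardest color to obtain is cyan: we could draw every other token first — 68 − 19 = 49 tokens — without a single cyan one.
The next draw must be cyan, so 49 + 1 = 50.

50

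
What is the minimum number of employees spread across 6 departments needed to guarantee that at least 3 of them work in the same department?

There are 6 departments acting as pigeonholes.
With 6 × 2 = 12 employees we could place exactly 2 in each, with no class reaching 3.
One more forces some class to hold 3, so 12 + 1 = 13.

13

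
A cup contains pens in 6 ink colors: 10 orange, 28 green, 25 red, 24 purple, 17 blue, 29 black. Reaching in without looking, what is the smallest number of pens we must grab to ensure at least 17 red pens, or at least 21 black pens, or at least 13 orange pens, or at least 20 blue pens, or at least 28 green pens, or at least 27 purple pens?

115

The worst case stops just short of every target: all 10 orange, 27 green, 16 red, all 24 purple, all 17 blue, 20 black — 10 + 27 + 16 + 24 + 17 + 20 = 114 pens.
One more pen must push some ink color to its target, so 114 + 1 = 115.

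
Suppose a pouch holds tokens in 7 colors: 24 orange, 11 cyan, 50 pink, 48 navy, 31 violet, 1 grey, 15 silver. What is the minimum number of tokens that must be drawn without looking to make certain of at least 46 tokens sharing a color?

173

In the worst case we take at most 45 of each color, but all 24 orange, all 11 cyan, all 31 violet, all 1 grey, and all 15 silver (fewer than 45), giving 24 + 11 + 45 + 45 + 31 + 1 + 15 = 172.
One more token then forces some color to 46, so 172 + 1 = 173.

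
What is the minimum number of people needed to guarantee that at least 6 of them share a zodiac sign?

There are 12 zodiac signs acting as pigeonholes.
With 12 × 5 = 60 people we could place exactly 5 in each, with no class reaching 6.
One more forces some class to hold 6, so 60 + 1 = 61.

61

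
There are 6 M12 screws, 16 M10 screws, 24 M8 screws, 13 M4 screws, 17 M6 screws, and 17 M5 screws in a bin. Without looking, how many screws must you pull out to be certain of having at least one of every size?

88

The hardest size to obtain is M12: we could draw every other screw first — 93 − 6 = 87 screws — without a single M12 one.
The next draw must be M12, so 87 + 1 = 88.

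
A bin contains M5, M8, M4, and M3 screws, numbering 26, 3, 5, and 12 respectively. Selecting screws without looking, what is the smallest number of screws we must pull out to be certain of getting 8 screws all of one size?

Treat the 4 sizes as pigeonholes.
In the worst case we take at most 7 of each size, but all 3 M8 and all 5 M4 (fewer than 7), giving 7 + 3 + 5 + 7 = 22.
One more screw then forces some size to 8, so 22 + 1 = 23.

23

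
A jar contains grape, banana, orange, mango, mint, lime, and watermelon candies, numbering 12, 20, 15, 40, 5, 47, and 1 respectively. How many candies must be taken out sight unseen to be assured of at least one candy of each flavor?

140

The hardest flavor to obtain is watermelon: we could draw every other candy first — 140 − 1 = 139 candies — without a single watermelon one.
The next draw must be watermelon, so 139 + 1 = 140.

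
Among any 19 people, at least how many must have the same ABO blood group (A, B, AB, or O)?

There are 4 ABO blood groups, which serve as the pigeonholes.
If each of the 4 ABO blood groups held at most 4, the total would be at most 4 × 4 = 16 < 19, a contradiction.
So at least one holds ⌈19/4⌉ = 5.

5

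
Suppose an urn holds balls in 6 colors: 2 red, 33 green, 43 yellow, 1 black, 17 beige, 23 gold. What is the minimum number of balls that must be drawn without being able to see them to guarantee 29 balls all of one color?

In the worst case we take at most 28 of each color, but all 2 red, all 1 black, all 17 beige, and all 23 gold (fewer than 28), giving 2 + 28 + 28 + 1 + 17 + 23 = 99.
One more ball then forces some color to 29, so 99 + 1 = 100.

100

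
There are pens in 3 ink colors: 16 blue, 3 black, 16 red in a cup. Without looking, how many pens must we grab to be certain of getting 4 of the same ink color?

Treat the 3 ink colors as pigeonholes.
The worst case takes 3 pens of each ink color without reaching 4 of any: 3 × 3 = 9.
The next pen must bring some ink color to 4, so 9 + 1 = 10.

10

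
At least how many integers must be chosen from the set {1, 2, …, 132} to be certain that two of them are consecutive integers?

67

Partition {1, …, 132} into 66 pairs: {1,2}, {3,4}, …, {131,132}.
Choosing 66 integers — say the 66 even numbers 2, 4, …, 132 — takes one from each pair and avoids the property.
Choosing 67 forces two into the same pair by pigeonhole, and those are consecutive. So 67.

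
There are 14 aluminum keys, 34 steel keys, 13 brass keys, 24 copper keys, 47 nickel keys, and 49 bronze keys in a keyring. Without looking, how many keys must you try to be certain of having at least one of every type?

The hardest type to obtain is brass: we could draw every other key first — 181 − 13 = 168 keys — without a single brass one.
The next draw must be brass, so 168 + 1 = 169.

169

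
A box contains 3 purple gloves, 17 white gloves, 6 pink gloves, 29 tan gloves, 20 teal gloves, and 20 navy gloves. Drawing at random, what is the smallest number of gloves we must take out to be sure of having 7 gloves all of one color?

34

In the worst case we take at most 6 of each color, but all 3 purple (fewer than 6), giving 3 + 6 + 6 + 6 + 6 + 6 = 33.
One more glove then forces some color to 7, so 33 + 1 = 34.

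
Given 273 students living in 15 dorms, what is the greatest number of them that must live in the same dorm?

19

If each of the 15 dorms held at most 18, the total would be at most 15 × 18 = 270 < 273, a contradiction.
So at least one holds ⌈273/15⌉ = 19.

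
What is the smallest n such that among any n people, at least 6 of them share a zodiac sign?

There are 12 zodiac signs acting as pigeonholes.
With 12 × 5 = 60 people we could place exactly 5 in each, with no class reaching 6.
One more forces some class to hold 6, so 60 + 1 = 61.

61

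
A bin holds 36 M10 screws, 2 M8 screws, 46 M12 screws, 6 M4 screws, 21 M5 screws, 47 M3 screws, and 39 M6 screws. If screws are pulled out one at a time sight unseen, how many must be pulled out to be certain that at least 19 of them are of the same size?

Treat the 7 sizes as pigeonholes.
In the worst case we take at most 18 of each size, but all 2 M8 and all 6 M4 (fewer than 18), giving 18 + 2 + 18 + 6 + 18 + 18 + 18 = 98.
One more screw then forces some size to 19, so 98 + 1 = 99.

99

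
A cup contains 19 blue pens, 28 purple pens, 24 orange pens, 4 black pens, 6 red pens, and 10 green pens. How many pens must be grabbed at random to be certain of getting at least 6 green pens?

The worst case draws every non-green pen first: 19 + 28 + 24 + 4 + 6 = 81.
The next 6 draws are then forced to be green, giving 81 + 6 = 87.

87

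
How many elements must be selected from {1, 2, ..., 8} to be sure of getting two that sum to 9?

5

Partition {1, …, 8} into 4 pairs: {1,8}, {2,7}, …, {4,5}.
Choosing 4 integers — say the integers 1 through 4 — takes one from each pair and avoids the property.
Choosing 5 forces two into the same pair by pigeonhole, and those sum to 9. So 5.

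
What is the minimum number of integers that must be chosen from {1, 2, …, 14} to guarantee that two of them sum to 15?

8

Partition {1, …, 14} into 7 pairs: {1,14}, {2,13}, …, {7,8}.
Choosing 7 integers — say the integers 1 through 7 — takes one from each pair and avoids the property.
Choosing 8 forces two into the same pair by pigeonhole, and those sum to 15. So 8.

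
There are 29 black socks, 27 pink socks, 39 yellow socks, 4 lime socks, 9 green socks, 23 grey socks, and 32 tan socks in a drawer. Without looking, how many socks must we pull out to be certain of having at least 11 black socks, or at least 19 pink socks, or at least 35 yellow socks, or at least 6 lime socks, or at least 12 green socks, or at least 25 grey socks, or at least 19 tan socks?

117

The worst case stops just short of every target: 10 black, 18 pink, 34 yellow, all 4 lime, all 9 green, all 23 grey, 18 tan — 10 + 18 + 34 + 4 + 9 + 23 + 18 = 116 socks.
One more sock must push some color to its target, so 116 + 1 = 117.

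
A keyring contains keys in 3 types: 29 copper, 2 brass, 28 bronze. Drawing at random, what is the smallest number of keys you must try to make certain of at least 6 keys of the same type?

13

In the worst case we take at most 5 of each type, but all 2 brass (fewer than 5), giving 5 + 2 + 5 = 12.
One more key then forces some type to 6, so 12 + 1 = 13.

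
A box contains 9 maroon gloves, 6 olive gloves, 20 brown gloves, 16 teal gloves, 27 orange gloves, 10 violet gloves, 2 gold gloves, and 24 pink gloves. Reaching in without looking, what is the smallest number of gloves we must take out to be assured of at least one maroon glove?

106

To avoid maroon gloves as long as possible, exhaust the other 7 colors first.
The worst case draws every non-maroon glove first: 6 + 20 + 16 + 27 + 10 + 2 + 24 = 105.
The next draw is then forced to be maroon, giving 105 + 1 = 106.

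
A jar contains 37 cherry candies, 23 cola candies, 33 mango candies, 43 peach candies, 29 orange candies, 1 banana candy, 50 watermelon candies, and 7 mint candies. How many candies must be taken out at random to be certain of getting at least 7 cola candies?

The worst case draws every non-cola candy first: 37 + 33 + 43 + 29 + 1 + 50 + 7 = 200.
The next 7 draws are then forced to be cola, giving 200 + 7 = 207.

207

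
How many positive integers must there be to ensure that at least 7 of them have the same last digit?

61

There are 10 possible last digits acting as pigeonholes.
With 10 × 6 = 60 positive integers we could place exactly 6 in each, with no class reaching 7.
One more forces some class to hold 7, so 60 + 1 = 61.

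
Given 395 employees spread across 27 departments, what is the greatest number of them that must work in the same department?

The 395 employees fall into 27 departments.
If each of the 27 departments held at most 14, the total would be at most 27 × 14 = 378 < 395, a contradiction.
So at least one holds ⌈395/27⌉ = 15.

15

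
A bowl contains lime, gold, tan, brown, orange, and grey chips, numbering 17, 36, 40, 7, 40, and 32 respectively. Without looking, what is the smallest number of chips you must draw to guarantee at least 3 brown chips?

168

To avoid brown chips as long as possible, exhaust the other 5 colors first.
The worst case draws every non-brown chip first: 17 + 36 + 40 + 40 + 32 = 165.
The next 3 draws are then forced to be brown, giving 165 + 3 = 168.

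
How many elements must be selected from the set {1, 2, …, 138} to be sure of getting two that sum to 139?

Partition {1, …, 138} into 69 pairs: {1,138}, {2,137}, …, {69,70}.
Choosing 69 integers — say the integers 1 through 69 — takes one from each pair and avoids the property.
Choosing 70 forces two into the same pair by pigeonhole, and those sum to 139. So 70.

70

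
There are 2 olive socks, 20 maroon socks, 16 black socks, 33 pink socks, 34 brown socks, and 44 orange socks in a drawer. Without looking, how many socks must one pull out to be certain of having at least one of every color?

148

The hardest color to obtain is olive: we could draw every other sock first — 149 − 2 = 147 socks — without a single olive one.
The next draw must be olive, so 147 + 1 = 148.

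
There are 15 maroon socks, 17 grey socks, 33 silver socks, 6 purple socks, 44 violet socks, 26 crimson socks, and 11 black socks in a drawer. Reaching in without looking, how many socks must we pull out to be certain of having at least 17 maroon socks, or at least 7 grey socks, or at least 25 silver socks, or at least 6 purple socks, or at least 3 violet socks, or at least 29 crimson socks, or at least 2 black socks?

The worst case stops just short of every target: all 15 maroon, 6 grey, 24 silver, 5 purple, 2 violet, all 26 crimson, 1 black — 15 + 6 + 24 + 5 + 2 + 26 + 1 = 79 socks.
One more sock must push some color to its target, so 79 + 1 = 80.

80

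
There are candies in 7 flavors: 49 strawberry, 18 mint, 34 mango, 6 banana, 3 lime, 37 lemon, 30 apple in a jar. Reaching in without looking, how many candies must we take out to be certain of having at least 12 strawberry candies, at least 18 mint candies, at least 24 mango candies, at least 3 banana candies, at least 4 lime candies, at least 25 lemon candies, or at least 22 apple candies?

The worst case stops just short of every target: 11 strawberry, 17 mint, 23 mango, 2 banana, 3 lime, 24 lemon, 21 apple — 11 + 17 + 23 + 2 + 3 + 24 + 21 = 101 candies.
One more candy must push some flavor to its target, so 101 + 1 = 102.

102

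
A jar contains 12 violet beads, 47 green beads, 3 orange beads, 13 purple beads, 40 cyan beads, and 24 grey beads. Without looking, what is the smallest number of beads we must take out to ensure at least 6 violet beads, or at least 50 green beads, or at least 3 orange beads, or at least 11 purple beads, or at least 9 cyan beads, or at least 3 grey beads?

75

The worst case stops just short of every target: 5 violet, all 47 green, 2 orange, 10 purple, 8 cyan, 2 grey — 5 + 47 + 2 + 10 + 8 + 2 = 74 beads.
One more bead must push some color to its target, so 74 + 1 = 75.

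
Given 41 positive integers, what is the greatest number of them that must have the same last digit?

There are 10 possible last digits, which serve as the pigeonholes.
If each of the 10 possible last digits held at most 4, the total would be at most 10 × 4 = 40 < 41, a contradiction.
So at least one holds ⌈41/10⌉ = 5.

5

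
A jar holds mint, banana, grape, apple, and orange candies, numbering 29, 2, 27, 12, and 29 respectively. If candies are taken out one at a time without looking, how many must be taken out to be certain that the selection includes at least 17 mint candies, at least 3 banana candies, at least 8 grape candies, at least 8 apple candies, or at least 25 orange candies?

57

The worst case stops just short of every target: 16 mint, 2 banana, 7 grape, 7 apple, 24 orange — 16 + 2 + 7 + 7 + 24 = 56 candies.
One more candy must push some flavor to its target, so 56 + 1 = 57.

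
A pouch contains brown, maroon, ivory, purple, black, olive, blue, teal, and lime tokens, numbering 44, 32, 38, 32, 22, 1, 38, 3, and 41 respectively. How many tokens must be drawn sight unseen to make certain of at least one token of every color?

251

The hardest color to obtain is olive: we could draw every other token first — 251 − 1 = 250 tokens — without a single olive one.
The next draw must be olive, so 250 + 1 = 251.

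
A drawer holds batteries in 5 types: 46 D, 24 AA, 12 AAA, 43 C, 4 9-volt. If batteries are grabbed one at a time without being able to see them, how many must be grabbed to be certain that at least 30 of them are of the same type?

In the worst case we take at most 29 of each type, but all 24 AA, all 12 AAA, and all 4 9-volt (fewer than 29), giving 29 + 24 + 12 + 29 + 4 = 98.
One more battery then forces some type to 30, so 98 + 1 = 99.

99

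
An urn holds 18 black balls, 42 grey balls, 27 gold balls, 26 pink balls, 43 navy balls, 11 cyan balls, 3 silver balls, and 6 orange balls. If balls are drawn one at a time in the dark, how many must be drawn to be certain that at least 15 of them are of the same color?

In the worst case we take at most 14 of each color, but all 11 cyan, all 3 silver, and all 6 orange (fewer than 14), giving 14 + 14 + 14 + 14 + 14 + 11 + 3 + 6 = 90.
One more ball then forces some color to 15, so 90 + 1 = 91.

91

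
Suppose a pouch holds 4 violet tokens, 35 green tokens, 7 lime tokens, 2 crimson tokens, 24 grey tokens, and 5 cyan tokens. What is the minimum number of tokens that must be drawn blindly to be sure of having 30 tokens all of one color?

72

Treat the 6 colors as pigeonholes.
In the worst case we take at most 29 of each color, but all 4 violet, all 7 lime, all 2 crimson, all 24 grey, and all 5 cyan (fewer than 29), giving 4 + 29 + 7 + 2 + 24 + 5 = 71.
One more token then forces some color to 30, so 71 + 1 = 72.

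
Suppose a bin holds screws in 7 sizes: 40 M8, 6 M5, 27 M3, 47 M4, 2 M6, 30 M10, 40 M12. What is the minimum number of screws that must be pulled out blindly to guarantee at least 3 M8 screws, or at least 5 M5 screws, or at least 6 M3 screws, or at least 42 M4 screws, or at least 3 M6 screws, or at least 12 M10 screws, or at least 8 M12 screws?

73

Each of the 7 sizes has its own threshold; avoid all of them simultaneously.
The worst case stops just short of every target: 2 M8, 4 M5, 5 M3, 41 M4, 2 M6, 11 M10, 7 M12 — 2 + 4 + 5 + 41 + 2 + 11 + 7 = 72 screws.
One more screw must push some size to its target, so 72 + 1 = 73.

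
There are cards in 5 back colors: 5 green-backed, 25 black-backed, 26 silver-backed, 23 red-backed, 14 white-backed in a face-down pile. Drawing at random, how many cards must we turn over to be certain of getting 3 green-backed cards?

The worst case draws every non-green-backed card first: 25 + 26 + 23 + 14 = 88.
The next 3 draws are then forced to be green-backed, giving 88 + 3 = 91.

91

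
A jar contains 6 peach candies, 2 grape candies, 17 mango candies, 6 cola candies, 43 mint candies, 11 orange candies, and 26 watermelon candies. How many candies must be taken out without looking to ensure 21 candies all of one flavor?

Treat the 7 flavors as pigeonholes.
In the worst case we take at most 20 of each flavor, but all 6 peach, all 2 grape, all 17 mango, all 6 cola, and all 11 orange (fewer than 20), giving 6 + 2 + 17 + 6 + 20 + 11 + 20 = 82.
One more candy then forces some flavor to 21, so 82 + 1 = 83.

83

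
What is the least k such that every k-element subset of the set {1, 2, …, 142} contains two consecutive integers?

72

Partition {1, …, 142} into 71 pairs: {1,2}, {3,4}, …, {141,142}.
Choosing 71 integers — say the 71 even numbers 2, 4, …, 142 — takes one from each pair and avoids the property.
Choosing 72 forces two into the same pair by pigeonhole, and those are consecutive. So 72.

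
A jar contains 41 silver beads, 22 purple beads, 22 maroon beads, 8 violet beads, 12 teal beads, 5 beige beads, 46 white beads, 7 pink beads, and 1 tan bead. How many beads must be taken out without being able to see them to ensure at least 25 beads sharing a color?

126

In the worst case we take at most 24 of each color, but all 22 purple, all 22 maroon, all 8 violet, all 12 teal, all 5 beige, all 7 pink, and all 1 tan (fewer than 24), giving 24 + 22 + 22 + 8 + 12 + 5 + 24 + 7 + 1 = 125.
One more bead then forces some color to 25, so 125 + 1 = 126.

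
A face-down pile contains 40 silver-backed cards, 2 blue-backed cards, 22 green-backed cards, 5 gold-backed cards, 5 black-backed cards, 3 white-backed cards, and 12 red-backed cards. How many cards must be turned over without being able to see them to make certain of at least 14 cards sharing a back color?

In the worst case we take at most 13 of each back color, but all 2 blue-backed, all 5 gold-backed, all 5 black-backed, all 3 white-backed, and all 12 red-backed (fewer than 13), giving 13 + 2 + 13 + 5 + 5 + 3 + 12 = 53.
One more card then forces some back color to 14, so 53 + 1 = 54.

54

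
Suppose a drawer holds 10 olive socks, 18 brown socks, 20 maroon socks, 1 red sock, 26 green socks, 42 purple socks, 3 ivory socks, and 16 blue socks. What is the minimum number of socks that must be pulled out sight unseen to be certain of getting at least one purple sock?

To avoid purple socks as long as possible, exhaust the other 7 colors first.
The worst case draws every non-purple sock first: 10 + 18 + 20 + 1 + 26 + 3 + 16 = 94.
The next draw is then forced to be purple, giving 94 + 1 = 95.

95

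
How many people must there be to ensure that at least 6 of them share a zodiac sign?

There are 12 zodiac signs acting as pigeonholes.
With 12 × 5 = 60 people we could place exactly 5 in each, with no class reaching 6.
One more forces some class to hold 6, so 60 + 1 = 61.

61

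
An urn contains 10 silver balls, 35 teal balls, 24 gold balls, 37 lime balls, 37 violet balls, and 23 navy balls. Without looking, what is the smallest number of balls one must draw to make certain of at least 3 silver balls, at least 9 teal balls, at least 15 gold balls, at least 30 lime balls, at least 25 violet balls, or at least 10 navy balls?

Each of the 6 colors has its own threshold; avoid all of them simultaneously.
The worst case stops just short of every target: 2 silver, 8 teal, 14 gold, 29 lime, 24 violet, 9 navy — 2 + 8 + 14 + 29 + 24 + 9 = 86 balls.
One more ball must push some color to its target, so 86 + 1 = 87.

87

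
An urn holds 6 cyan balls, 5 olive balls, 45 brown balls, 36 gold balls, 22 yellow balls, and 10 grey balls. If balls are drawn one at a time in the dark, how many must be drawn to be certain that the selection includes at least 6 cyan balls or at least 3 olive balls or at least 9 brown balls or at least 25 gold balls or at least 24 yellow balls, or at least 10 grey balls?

71

Each of the 6 colors has its own threshold; avoid all of them simultaneously.
The worst case stops just short of every target: 5 cyan, 2 olive, 8 brown, 24 gold, all 22 yellow, 9 grey — 5 + 2 + 8 + 24 + 22 + 9 = 70 balls.
One more ball must push some color to its target, so 70 + 1 = 71.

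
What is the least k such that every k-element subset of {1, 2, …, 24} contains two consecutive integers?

Partition {1, …, 24} into 12 pairs: {1,2}, {3,4}, …, {23,24}.
Choosing 12 integers — say the 12 even numbers 2, 4, …, 24 — takes one from each pair and avoids the property.
Choosing 13 forces two into the same pair by pigeonhole, and those are consecutive. So 13.

13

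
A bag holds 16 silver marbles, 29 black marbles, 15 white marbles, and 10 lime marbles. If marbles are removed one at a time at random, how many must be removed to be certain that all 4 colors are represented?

61

The hardest color to obtain is lime: we could draw every other marble first — 70 − 10 = 60 marbles — without a single lime one.
The next draw must be lime, so 60 + 1 = 61.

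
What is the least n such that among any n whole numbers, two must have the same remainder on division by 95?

Two integers differ by a multiple of 95 exactly when they share a remainder mod 95.
There are 95 residue classes mod 95, so 95 integers can all lie in distinct classes.
One more integer must repeat a residue, giving a difference divisible by 95. So n = 95 + 1 = 96.

96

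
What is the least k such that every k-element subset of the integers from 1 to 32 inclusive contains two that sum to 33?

Partition {1, …, 32} into 16 pairs: {1,32}, {2,31}, …, {16,17}.
Choosing 16 integers — say the integers 1 through 16 — takes one from each pair and avoids the property.
Choosing 17 forces two into the same pair by pigeonhole, and those sum to 33. So 17.

17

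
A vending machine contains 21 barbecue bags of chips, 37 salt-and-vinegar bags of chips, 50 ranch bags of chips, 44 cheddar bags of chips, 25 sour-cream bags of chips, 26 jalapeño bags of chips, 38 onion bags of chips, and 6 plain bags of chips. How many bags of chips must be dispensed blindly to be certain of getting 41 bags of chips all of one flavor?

Treat the 8 flavors as pigeonholes.
In the worst case we take at most 40 of each flavor, but all 21 barbecue, all 37 salt-and-vinegar, all 25 sour-cream, all 26 jalapeño, all 38 onion, and all 6 plain (fewer than 40), giving 21 + 37 + 40 + 40 + 25 + 26 + 38 + 6 = 233.
One more bag of chips then forces some flavor to 41, so 233 + 1 = 234.

234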